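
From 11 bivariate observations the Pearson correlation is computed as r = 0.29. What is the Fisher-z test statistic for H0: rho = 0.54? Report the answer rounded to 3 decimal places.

-0.864

Fisher z: atanh(0.29) = 0.298566, atanh(0.54) = 0.604156
z = (z_r − z_0)·√(n−3) = (0.298566 − 0.604156)·√8 = -0.305590 · 2.828427 = -0.864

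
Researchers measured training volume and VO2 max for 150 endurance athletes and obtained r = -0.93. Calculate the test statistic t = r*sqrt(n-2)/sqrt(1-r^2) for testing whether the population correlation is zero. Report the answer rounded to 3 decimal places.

1 − r² = 1 − 0.8649 = 0.1351;  √(1−r²) = 0.367560
√(n−2) = √148 = 12.165525
t = r·√(n−2)/√(1−r²) = -0.93 · 12.165525 / 0.367560 = -30.781

-30.781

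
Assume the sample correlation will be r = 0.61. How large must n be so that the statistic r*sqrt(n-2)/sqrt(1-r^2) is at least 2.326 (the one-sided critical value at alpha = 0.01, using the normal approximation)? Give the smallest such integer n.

r√(n−2)/√(1−r²) ≥ 2.326  ⇔  n−2 ≥ (2.326)²·(1−r²)/r²
(1−r²)/r² = (1−0.3721)/0.3721 = 1.6874
n ≥ 2 + 5.410276·1.6874 = 2 + 9.1293 = 11.1293
⌈11.1293⌉ = 12

12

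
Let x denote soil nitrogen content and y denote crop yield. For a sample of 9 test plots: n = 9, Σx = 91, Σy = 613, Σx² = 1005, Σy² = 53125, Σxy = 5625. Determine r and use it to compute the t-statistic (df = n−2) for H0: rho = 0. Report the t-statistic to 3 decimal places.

-1.900

Numerator: nΣxy − (Σx)(Σy) = 9·5625 − (91)(613) = -5158
Denominator: √[(nΣx²−(Σx)²)(nΣy²−(Σy)²)]
  nΣx²−(Σx)² = 9·1005 − 8281 = 764;  nΣy²−(Σy)² = 9·53125 − 375769 = 102356
  √(764·102356) = √78199984 = 8843.0755
r = -5158 / 8843.0755 = -0.5833
t = r·√(n−2)/√(1−r²) = -0.5833·√7 / √(1−0.340239) = -1.543267 / 0.812257 = -1.900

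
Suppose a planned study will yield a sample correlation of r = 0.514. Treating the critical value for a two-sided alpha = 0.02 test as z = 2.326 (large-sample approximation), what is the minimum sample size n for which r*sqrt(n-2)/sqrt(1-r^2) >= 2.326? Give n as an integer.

18

r√(n−2)/√(1−r²) ≥ 2.326  ⇔  n−2 ≥ (2.326)²·(1−r²)/r²
(1−r²)/r² = (1−0.264196)/0.264196 = 2.7851
n ≥ 2 + 5.410276·2.7851 = 2 + 15.0682 = 17.0682
⌈17.0682⌉ = 18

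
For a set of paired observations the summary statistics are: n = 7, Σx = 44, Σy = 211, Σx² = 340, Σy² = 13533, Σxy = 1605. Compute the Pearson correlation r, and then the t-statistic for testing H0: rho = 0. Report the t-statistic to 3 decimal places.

1.015

Numerator: nΣxy − (Σx)(Σy) = 7·1605 − (44)(211) = 1951
Denominator: √[(nΣx²−(Σx)²)(nΣy²−(Σy)²)]
  nΣx²−(Σx)² = 7·340 − 1936 = 444;  nΣy²−(Σy)² = 7·13533 − 44521 = 50210
  √(444·50210) = √22293240 = 4721.5718
r = 1951 / 4721.5718 = 0.4132
t = r·√(n−2)/√(1−r²) = 0.4132·√5 / √(1−0.170734) = 0.923943 / 0.910640 = 1.015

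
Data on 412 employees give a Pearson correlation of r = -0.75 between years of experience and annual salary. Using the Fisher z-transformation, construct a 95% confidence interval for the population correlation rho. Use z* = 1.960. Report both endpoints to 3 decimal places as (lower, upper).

(-0.789, -0.704)

Fisher z: z_r = atanh(r) = ½·ln((1+(-0.75))/(1−(-0.75))) = -0.972955
SE(z) = 1/√(n−3) = 1/√409 = 0.049447
95% ⇒ z* = 1.960; margin = 1.960·0.049447 = 0.096916
CI on z-scale: (-1.069871, -0.876039)
Back-transform: tanh(-1.069871) = -0.789413, tanh(-0.876039) = -0.704429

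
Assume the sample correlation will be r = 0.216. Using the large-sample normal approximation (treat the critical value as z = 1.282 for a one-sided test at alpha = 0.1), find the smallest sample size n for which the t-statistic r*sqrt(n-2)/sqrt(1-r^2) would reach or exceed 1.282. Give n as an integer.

36

Need r·√(n−2)/√(1−r²) ≥ 1.282
√(n−2) ≥ 1.282·√(1−0.046656) / 0.216 = 1.282·0.976393 / 0.216 = 5.7951
n−2 ≥ 33.5832  ⇒  n ≥ 35.5832
Smallest integer n = 36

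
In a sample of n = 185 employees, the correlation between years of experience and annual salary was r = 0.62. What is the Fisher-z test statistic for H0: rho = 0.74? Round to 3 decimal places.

Fisher z: atanh(0.62) = 0.725005, atanh(0.74) = 0.950479
z = (z_r − z_0)·√(n−3) = (0.725005 − 0.950479)·√182 = -0.225474 · 13.490738 = -3.042

-3.042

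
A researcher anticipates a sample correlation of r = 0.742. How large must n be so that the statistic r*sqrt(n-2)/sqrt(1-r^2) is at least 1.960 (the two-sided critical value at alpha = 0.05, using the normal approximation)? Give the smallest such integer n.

6

r√(n−2)/√(1−r²) ≥ 1.960  ⇔  n−2 ≥ (1.960)²·(1−r²)/r²
(1−r²)/r² = (1−0.550564)/0.550564 = 0.8163
n ≥ 2 + 3.8416·0.8163 = 2 + 3.1359 = 5.1359
⌈5.1359⌉ = 6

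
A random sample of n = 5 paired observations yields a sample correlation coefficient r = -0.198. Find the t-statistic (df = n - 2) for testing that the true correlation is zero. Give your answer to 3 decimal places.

1 − r² = 1 − 0.039204 = 0.960796;  √(1−r²) = 0.980202
√(n−2) = √3 = 1.732051
t = r·√(n−2)/√(1−r²) = -0.198 · 1.732051 / 0.980202 = -0.350

-0.350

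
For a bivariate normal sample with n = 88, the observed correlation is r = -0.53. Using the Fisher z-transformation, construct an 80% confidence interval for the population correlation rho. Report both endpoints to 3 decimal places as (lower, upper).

z_r = atanh(-0.53) = -0.590145;  SE = 1/√(n−3) = 1/√85 = 0.108465
z-limits: -0.590145 ± 1.282·0.108465 = -0.590145 ± 0.139052 = [-0.729197, -0.451093]
ρ-limits: (tanh -0.729197, tanh -0.451093) = (-0.623, -0.423)

(-0.623, -0.423)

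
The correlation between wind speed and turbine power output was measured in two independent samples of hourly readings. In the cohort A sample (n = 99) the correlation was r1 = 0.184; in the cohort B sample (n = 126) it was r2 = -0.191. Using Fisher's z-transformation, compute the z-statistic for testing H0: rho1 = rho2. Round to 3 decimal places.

Fisher z-transforms: z1 = atanh(0.184) = 0.186120, z2 = atanh(-0.191) = -0.193375; difference d = 0.379495
Var(d) = 1/96 + 1/123 = 0.0104167 + 0.0081301 = 0.0185468
z = d/√Var(d) = 0.379495 / √0.0185468 = 0.379495 / 0.136187 = 2.787

2.787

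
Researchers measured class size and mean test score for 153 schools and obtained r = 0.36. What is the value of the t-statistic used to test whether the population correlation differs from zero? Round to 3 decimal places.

4.742

1 − r² = 1 − 0.1296 = 0.8704;  √(1−r²) = 0.932952
√(n−2) = √151 = 12.288206
t = r·√(n−2)/√(1−r²) = 0.36 · 12.288206 / 0.932952 = 4.742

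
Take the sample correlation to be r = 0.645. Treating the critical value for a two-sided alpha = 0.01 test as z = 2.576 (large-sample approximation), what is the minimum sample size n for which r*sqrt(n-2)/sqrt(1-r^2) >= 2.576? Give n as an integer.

Need r·√(n−2)/√(1−r²) ≥ 2.576
√(n−2) ≥ 2.576·√(1−0.416025) / 0.645 = 2.576·0.764183 / 0.645 = 3.0520
n−2 ≥ 9.3147  ⇒  n ≥ 11.3147
Smallest integer n = 12

12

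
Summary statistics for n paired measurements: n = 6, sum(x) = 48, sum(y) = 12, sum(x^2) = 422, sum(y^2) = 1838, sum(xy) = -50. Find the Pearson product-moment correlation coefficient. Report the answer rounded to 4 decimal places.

-0.5561

Numerator: nΣxy − (Σx)(Σy) = 6·(-50) − (48)(12) = -876
Denominator: √[(nΣx²−(Σx)²)(nΣy²−(Σy)²)]
  nΣx²−(Σx)² = 6·422 − 2304 = 228;  nΣy²−(Σy)² = 6·1838 − 144 = 10884
  √(228·10884) = √2481552 = 1575.2943
r = -876 / 1575.2943 = -0.5561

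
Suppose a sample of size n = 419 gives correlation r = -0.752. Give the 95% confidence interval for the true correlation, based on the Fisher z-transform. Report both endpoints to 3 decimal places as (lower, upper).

(-0.791, -0.707)

z_r = atanh(-0.752) = -0.977542;  SE = 1/√(n−3) = 1/√416 = 0.049029
z-limits: -0.977542 ± 1.960·0.049029 = -0.977542 ± 0.096097 = [-1.073639, -0.881445]
ρ-limits: (tanh -1.073639, tanh -0.881445) = (-0.791, -0.707)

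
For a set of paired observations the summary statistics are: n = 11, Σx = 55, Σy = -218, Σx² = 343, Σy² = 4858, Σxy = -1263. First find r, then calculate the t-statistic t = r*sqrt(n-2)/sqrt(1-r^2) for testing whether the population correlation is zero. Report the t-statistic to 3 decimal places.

S_xy = nΣxy − ΣxΣy = 11·(-1263) − 55·(-218) = -13893 − (-11990) = -1903
S_xx = nΣx² − (Σx)² = 11·343 − 55² = 3773 − 3025 = 748
S_yy = nΣy² − (Σy)² = 11·4858 − (-218)² = 53438 − 47524 = 5914
r = S_xy / √(S_xx·S_yy) = -1903 / √(748·5914) = -1903 / √4423672 = -1903 / 2103.2527 = -0.9048
t = r·√(n−2)/√(1−r²) = -0.9048·√9 / √(1−0.818663) = -2.714400 / 0.425837 = -6.374

-6.374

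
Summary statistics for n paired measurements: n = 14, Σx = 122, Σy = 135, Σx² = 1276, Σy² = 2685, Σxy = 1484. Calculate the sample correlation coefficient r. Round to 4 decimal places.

0.5668

Numerator: nΣxy − (Σx)(Σy) = 14·1484 − (122)(135) = 4306
Denominator: √[(nΣx²−(Σx)²)(nΣy²−(Σy)²)]
  nΣx²−(Σx)² = 14·1276 − 14884 = 2980;  nΣy²−(Σy)² = 14·2685 − 18225 = 19365
  √(2980·19365) = √57707700 = 7596.5584
r = 4306 / 7596.5584 = 0.5668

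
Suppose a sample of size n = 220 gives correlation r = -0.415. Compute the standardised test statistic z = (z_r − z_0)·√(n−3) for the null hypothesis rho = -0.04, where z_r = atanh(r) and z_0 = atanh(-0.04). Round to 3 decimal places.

z_r = atanh(-0.415) = -0.441636,  z_0 = atanh(-0.04) = -0.040021
SE = 1/√(n−3) = 1/√217 = 0.067884
z = (z_r − z_0)/SE = (-0.441636 − (-0.040021)) / 0.067884 = -0.401615 / 0.067884 = -5.916

-5.916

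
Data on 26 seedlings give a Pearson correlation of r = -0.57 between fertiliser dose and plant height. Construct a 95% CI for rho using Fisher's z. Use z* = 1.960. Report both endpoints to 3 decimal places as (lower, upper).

(-0.784, -0.234)

z_r = atanh(-0.57) = -0.647523;  SE = 1/√(n−3) = 1/√23 = 0.208514
z-limits: -0.647523 ± 1.960·0.208514 = -0.647523 ± 0.408687 = [-1.056210, -0.238836]
ρ-limits: (tanh -1.056210, tanh -0.238836) = (-0.784, -0.234)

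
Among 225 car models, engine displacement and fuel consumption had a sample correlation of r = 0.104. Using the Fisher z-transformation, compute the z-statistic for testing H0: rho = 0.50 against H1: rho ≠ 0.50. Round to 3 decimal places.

z_r = atanh(0.104) = 0.104377,  z_0 = atanh(0.50) = 0.549306
SE = 1/√(n−3) = 1/√222 = 0.067116
z = (z_r − z_0)/SE = (0.104377 − 0.549306) / 0.067116 = -0.444929 / 0.067116 = -6.629

-6.629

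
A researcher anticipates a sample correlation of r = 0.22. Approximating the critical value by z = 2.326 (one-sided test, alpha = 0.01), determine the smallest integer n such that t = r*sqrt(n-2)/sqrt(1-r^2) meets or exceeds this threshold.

109

r√(n−2)/√(1−r²) ≥ 2.326  ⇔  n−2 ≥ (2.326)²·(1−r²)/r²
(1−r²)/r² = (1−0.0484)/0.0484 = 19.6612
n ≥ 2 + 5.410276·19.6612 = 2 + 106.3725 = 108.3725
⌈108.3725⌉ = 109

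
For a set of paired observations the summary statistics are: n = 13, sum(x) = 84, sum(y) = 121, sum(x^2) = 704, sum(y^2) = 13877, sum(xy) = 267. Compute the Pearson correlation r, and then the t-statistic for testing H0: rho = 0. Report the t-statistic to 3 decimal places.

-1.276

Numerator: nΣxy − (Σx)(Σy) = 13·267 − (84)(121) = -6693
Denominator: √[(nΣx²−(Σx)²)(nΣy²−(Σy)²)]
  nΣx²−(Σx)² = 13·704 − 7056 = 2096;  nΣy²−(Σy)² = 13·13877 − 14641 = 165760
  √(2096·165760) = √347432960 = 18639.5536
r = -6693 / 18639.5536 = -0.3591
t = r·√(n−2)/√(1−r²) = -0.3591·√11 / √(1−0.128953) = -1.191000 / 0.933299 = -1.276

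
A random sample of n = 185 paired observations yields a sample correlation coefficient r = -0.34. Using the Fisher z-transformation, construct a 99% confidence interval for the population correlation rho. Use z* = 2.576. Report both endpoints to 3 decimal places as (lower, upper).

(-0.497, -0.162)

z_r = atanh(-0.34) = -0.354093;  SE = 1/√(n−3) = 1/√182 = 0.074125
z-limits: -0.354093 ± 2.576·0.074125 = -0.354093 ± 0.190946 = [-0.545039, -0.163147]
ρ-limits: (tanh -0.545039, tanh -0.163147) = (-0.497, -0.162)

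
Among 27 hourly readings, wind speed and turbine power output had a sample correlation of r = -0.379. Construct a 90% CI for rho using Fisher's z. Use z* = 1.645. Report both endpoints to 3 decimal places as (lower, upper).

(-0.626, -0.063)

z_r = atanh(-0.379) = -0.398891;  SE = 1/√(n−3) = 1/√24 = 0.204124
z-limits: -0.398891 ± 1.645·0.204124 = -0.398891 ± 0.335784 = [-0.734675, -0.063107]
ρ-limits: (tanh -0.734675, tanh -0.063107) = (-0.626, -0.063)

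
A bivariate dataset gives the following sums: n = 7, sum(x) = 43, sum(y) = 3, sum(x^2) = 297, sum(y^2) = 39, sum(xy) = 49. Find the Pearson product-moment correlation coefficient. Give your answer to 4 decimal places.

0.8685

S_xy = nΣxy − ΣxΣy = 7·49 − 43·3 = 343 − 129 = 214
S_xx = nΣx² − (Σx)² = 7·297 − 43² = 2079 − 1849 = 230
S_yy = nΣy² − (Σy)² = 7·39 − 3² = 273 − 9 = 264
r = S_xy / √(S_xx·S_yy) = 214 / √(230·264) = 214 / √60720 = 214 / 246.4143 = 0.8685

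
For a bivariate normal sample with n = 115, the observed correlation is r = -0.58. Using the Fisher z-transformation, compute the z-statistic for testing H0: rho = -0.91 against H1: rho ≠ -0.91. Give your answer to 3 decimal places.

9.155

Fisher z: atanh(-0.58) = -0.662463, atanh(-0.91) = -1.527524
z = (z_r − z_0)·√(n−3) = (-0.662463 − (-1.527524))·√112 = 0.865061 · 10.583005 = 9.155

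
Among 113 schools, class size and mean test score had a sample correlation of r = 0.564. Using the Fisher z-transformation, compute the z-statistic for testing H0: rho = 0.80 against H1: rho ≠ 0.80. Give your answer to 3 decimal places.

-4.824

Fisher z: atanh(0.564) = 0.638680, atanh(0.80) = 1.098612
z = (z_r − z_0)·√(n−3) = (0.638680 − 1.098612)·√110 = -0.459932 · 10.488088 = -4.824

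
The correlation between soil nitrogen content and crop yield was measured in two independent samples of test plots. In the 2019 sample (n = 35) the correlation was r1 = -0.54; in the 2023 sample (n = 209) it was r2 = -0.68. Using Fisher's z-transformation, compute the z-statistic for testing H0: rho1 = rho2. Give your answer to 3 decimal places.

Fisher z-transforms: z1 = atanh(-0.54) = -0.604156, z2 = atanh(-0.68) = -0.829114; difference d = 0.224958
Var(d) = 1/32 + 1/206 = 0.0312500 + 0.0048544 = 0.0361044
z = d/√Var(d) = 0.224958 / √0.0361044 = 0.224958 / 0.190012 = 1.184

1.184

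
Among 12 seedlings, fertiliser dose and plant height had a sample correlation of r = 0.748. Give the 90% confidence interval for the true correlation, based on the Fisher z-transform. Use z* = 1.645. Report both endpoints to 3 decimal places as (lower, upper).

(0.397, 0.908)

Fisher z: z_r = atanh(r) = ½·ln((1+0.748)/(1−0.748)) = 0.968399
SE(z) = 1/√(n−3) = 1/√9 = 0.333333
90% ⇒ z* = 1.645; margin = 1.645·0.333333 = 0.548333
CI on z-scale: (0.420066, 1.516732)
Back-transform: tanh(0.420066) = 0.396986, tanh(1.516732) = 0.908126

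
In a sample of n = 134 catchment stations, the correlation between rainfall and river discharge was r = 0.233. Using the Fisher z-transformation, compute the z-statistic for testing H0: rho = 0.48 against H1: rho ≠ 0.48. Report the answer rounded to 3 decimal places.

Fisher z: atanh(0.233) = 0.237359, atanh(0.48) = 0.522984
z = (z_r − z_0)·√(n−3) = (0.237359 − 0.522984)·√131 = -0.285625 · 11.445523 = -3.269

-3.269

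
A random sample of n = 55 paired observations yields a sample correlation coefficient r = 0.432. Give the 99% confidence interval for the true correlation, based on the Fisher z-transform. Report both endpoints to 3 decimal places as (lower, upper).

z_r = atanh(0.432) = 0.462353;  SE = 1/√(n−3) = 1/√52 = 0.138675
z-limits: 0.462353 ± 2.576·0.138675 = 0.462353 ± 0.357227 = [0.105126, 0.819580]
ρ-limits: (tanh 0.105126, tanh 0.819580) = (0.105, 0.675)

(0.105, 0.675)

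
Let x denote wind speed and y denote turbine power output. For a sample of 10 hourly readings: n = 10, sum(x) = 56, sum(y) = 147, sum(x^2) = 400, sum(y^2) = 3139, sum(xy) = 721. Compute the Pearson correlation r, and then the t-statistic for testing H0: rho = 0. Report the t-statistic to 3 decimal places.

Numerator: nΣxy − (Σx)(Σy) = 10·721 − (56)(147) = -1022
Denominator: √[(nΣx²−(Σx)²)(nΣy²−(Σy)²)]
  nΣx²−(Σx)² = 10·400 − 3136 = 864;  nΣy²−(Σy)² = 10·3139 − 21609 = 9781
  √(864·9781) = √8450784 = 2907.0232
r = -1022 / 2907.0232 = -0.3516
t = r·√(n−2)/√(1−r²) = -0.3516·√8 / √(1−0.123623) = -0.994475 / 0.936150 = -1.062

-1.062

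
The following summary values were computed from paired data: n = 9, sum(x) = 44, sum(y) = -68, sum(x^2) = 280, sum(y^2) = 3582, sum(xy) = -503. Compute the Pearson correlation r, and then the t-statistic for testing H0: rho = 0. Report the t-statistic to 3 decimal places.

-1.094

Numerator: nΣxy − (Σx)(Σy) = 9·(-503) − (44)(-68) = -1535
Denominator: √[(nΣx²−(Σx)²)(nΣy²−(Σy)²)]
  nΣx²−(Σx)² = 9·280 − 1936 = 584;  nΣy²−(Σy)² = 9·3582 − 4624 = 27614
  √(584·27614) = √16126576 = 4015.7908
r = -1535 / 4015.7908 = -0.3822
t = r·√(n−2)/√(1−r²) = -0.3822·√7 / √(1−0.146077) = -1.011206 / 0.924080 = -1.094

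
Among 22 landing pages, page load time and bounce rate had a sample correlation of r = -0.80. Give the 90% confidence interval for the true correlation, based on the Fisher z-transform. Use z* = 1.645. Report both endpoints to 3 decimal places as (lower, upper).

z_r = atanh(-0.80) = -1.098612;  SE = 1/√(n−3) = 1/√19 = 0.229416
z-limits: -1.098612 ± 1.645·0.229416 = -1.098612 ± 0.377389 = [-1.476001, -0.721223]
ρ-limits: (tanh -1.476001, tanh -0.721223) = (-0.901, -0.618)

(-0.901, -0.618)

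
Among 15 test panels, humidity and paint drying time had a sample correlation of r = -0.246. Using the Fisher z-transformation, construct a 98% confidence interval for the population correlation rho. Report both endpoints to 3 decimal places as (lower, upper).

(-0.727, 0.397)

Fisher z: z_r = atanh(r) = ½·ln((1+(-0.246))/(1−(-0.246))) = -0.251151
SE(z) = 1/√(n−3) = 1/√12 = 0.288675
98% ⇒ z* = 2.326; margin = 2.326·0.288675 = 0.671458
CI on z-scale: (-0.922609, 0.420307)
Back-transform: tanh(-0.922609) = -0.727129, tanh(0.420307) = 0.397189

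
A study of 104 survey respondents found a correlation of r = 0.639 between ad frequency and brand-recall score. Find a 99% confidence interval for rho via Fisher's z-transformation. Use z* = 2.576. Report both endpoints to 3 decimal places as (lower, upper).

(0.462, 0.767)

z_r = atanh(0.639) = 0.756482;  SE = 1/√(n−3) = 1/√101 = 0.099504
z-limits: 0.756482 ± 2.576·0.099504 = 0.756482 ± 0.256322 = [0.500160, 1.012804]
ρ-limits: (tanh 0.500160, tanh 1.012804) = (0.462, 0.767)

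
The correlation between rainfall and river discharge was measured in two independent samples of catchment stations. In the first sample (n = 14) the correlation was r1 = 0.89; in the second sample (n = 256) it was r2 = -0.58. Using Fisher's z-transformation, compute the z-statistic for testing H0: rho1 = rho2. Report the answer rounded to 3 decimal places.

6.768

z1 = atanh(0.89) = 1.421926,  z2 = atanh(-0.58) = -0.662463
SE = √(1/(n1−3) + 1/(n2−3)) = √(1/11 + 1/253) = √(0.0909091 + 0.0039526) = √0.0948617 = 0.307996
z = (z1 − z2)/SE = (1.421926 − (-0.662463)) / 0.307996 = 2.084389 / 0.307996 = 6.768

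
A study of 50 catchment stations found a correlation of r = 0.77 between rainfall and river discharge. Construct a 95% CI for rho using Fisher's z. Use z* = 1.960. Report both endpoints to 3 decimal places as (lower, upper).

Fisher z: z_r = atanh(r) = ½·ln((1+0.77)/(1−0.77)) = 1.020328
SE(z) = 1/√(n−3) = 1/√47 = 0.145865
95% ⇒ z* = 1.960; margin = 1.960·0.145865 = 0.285895
CI on z-scale: (0.734433, 1.306223)
Back-transform: tanh(0.734433) = 0.625770, tanh(1.306223) = 0.863317

(0.626, 0.863)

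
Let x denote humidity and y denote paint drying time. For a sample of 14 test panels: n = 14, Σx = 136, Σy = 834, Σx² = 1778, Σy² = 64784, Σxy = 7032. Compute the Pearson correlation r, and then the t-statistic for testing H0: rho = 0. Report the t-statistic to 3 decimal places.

-1.545

S_xy = nΣxy − ΣxΣy = 14·7032 − 136·834 = 98448 − 113424 = -14976
S_xx = nΣx² − (Σx)² = 14·1778 − 136² = 24892 − 18496 = 6396
S_yy = nΣy² − (Σy)² = 14·64784 − 834² = 906976 − 695556 = 211420
r = S_xy / √(S_xx·S_yy) = -14976 / √(6396·211420) = -14976 / √1352242320 = -14976 / 36772.8476 = -0.4073
t = r·√(n−2)/√(1−r²) = -0.4073·√12 / √(1−0.165893) = -1.410929 / 0.913295 = -1.545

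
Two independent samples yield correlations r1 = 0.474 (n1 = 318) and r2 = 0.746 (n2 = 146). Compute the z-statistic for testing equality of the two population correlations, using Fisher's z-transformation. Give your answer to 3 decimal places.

-4.449

Fisher z-transforms: z1 = atanh(0.474) = 0.515217, z2 = atanh(0.746) = 0.963874; difference d = -0.448657
Var(d) = 1/315 + 1/143 = 0.0031746 + 0.0069930 = 0.0101676
z = d/√Var(d) = -0.448657 / √0.0101676 = -0.448657 / 0.100835 = -4.449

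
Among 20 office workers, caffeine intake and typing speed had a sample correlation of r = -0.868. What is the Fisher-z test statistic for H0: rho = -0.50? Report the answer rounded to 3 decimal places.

-3.198

Fisher z: atanh(-0.868) = -1.324911, atanh(-0.50) = -0.549306
z = (z_r − z_0)·√(n−3) = (-1.324911 − (-0.549306))·√17 = -0.775605 · 4.123106 = -3.198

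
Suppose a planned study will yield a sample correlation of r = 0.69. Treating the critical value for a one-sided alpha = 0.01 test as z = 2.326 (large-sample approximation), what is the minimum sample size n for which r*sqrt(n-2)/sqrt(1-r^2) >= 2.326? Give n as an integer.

8

Need r·√(n−2)/√(1−r²) ≥ 2.326
√(n−2) ≥ 2.326·√(1−0.4761) / 0.69 = 2.326·0.723809 / 0.69 = 2.4400
n−2 ≥ 5.9536  ⇒  n ≥ 7.9536
Smallest integer n = 8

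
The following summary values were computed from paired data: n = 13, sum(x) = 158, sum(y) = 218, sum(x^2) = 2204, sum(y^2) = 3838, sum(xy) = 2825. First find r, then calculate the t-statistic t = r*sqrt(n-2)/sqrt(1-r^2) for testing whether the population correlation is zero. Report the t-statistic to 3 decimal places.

Numerator: nΣxy − (Σx)(Σy) = 13·2825 − (158)(218) = 2281
Denominator: √[(nΣx²−(Σx)²)(nΣy²−(Σy)²)]
  nΣx²−(Σx)² = 13·2204 − 24964 = 3688;  nΣy²−(Σy)² = 13·3838 − 47524 = 2370
  √(3688·2370) = √8740560 = 2956.4438
r = 2281 / 2956.4438 = 0.7715
t = r·√(n−2)/√(1−r²) = 0.7715·√11 / √(1−0.595212) = 2.558776 / 0.636230 = 4.022

4.022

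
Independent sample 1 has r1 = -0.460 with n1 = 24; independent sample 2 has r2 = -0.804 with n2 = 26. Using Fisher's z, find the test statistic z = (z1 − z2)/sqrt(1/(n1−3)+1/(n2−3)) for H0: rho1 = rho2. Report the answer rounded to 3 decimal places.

Fisher z-transforms: z1 = atanh(-0.460) = -0.497311, z2 = atanh(-0.804) = -1.109824; difference d = 0.612513
Var(d) = 1/21 + 1/23 = 0.0476190 + 0.0434783 = 0.0910973
z = d/√Var(d) = 0.612513 / √0.0910973 = 0.612513 / 0.301823 = 2.029

2.029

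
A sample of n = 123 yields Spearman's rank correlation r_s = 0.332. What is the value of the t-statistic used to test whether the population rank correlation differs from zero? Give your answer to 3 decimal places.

3.872

t = r_s·√(n−2) / √(1−r_s²) with r_s = 0.332, n = 123
  = 0.332·√121 / √(1 − 0.110224)
  = 0.332·11.000000 / 0.943279
  = 3.652000 / 0.943279 = 3.872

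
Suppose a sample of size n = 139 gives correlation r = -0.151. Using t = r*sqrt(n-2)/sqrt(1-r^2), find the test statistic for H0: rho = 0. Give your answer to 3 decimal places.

1 − r² = 1 − 0.022801 = 0.977199;  √(1−r²) = 0.988534
√(n−2) = √137 = 11.704700
t = r·√(n−2)/√(1−r²) = -0.151 · 11.704700 / 0.988534 = -1.788

-1.788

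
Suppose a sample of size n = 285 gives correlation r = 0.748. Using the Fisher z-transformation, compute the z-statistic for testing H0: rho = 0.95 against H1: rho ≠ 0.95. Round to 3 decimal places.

-14.499

z_r = atanh(0.748) = 0.968399,  z_0 = atanh(0.95) = 1.831781
SE = 1/√(n−3) = 1/√282 = 0.059549
z = (z_r − z_0)/SE = (0.968399 − 1.831781) / 0.059549 = -0.863382 / 0.059549 = -14.499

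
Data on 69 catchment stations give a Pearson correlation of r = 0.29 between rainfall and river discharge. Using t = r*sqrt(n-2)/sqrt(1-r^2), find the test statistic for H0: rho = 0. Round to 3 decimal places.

1 − r² = 1 − 0.0841 = 0.9159;  √(1−r²) = 0.957027
√(n−2) = √67 = 8.185353
t = r·√(n−2)/√(1−r²) = 0.29 · 8.185353 / 0.957027 = 2.480

2.480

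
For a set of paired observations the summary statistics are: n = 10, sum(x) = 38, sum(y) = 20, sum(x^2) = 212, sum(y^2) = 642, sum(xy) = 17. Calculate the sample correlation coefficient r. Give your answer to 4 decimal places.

-0.2925

Numerator: nΣxy − (Σx)(Σy) = 10·17 − (38)(20) = -590
Denominator: √[(nΣx²−(Σx)²)(nΣy²−(Σy)²)]
  nΣx²−(Σx)² = 10·212 − 1444 = 676;  nΣy²−(Σy)² = 10·642 − 400 = 6020
  √(676·6020) = √4069520 = 2017.3051
r = -590 / 2017.3051 = -0.2925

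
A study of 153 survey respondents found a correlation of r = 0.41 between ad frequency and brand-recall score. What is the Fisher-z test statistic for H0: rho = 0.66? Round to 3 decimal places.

z_r = atanh(0.41) = 0.435611,  z_0 = atanh(0.66) = 0.792814
SE = 1/√(n−3) = 1/√150 = 0.081650
z = (z_r − z_0)/SE = (0.435611 − 0.792814) / 0.081650 = -0.357203 / 0.081650 = -4.375

-4.375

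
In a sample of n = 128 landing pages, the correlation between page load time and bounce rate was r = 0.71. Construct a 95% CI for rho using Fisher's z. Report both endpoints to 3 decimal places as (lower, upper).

(0.612, 0.787)

Fisher z: z_r = atanh(r) = ½·ln((1+0.71)/(1−0.71)) = 0.887184
SE(z) = 1/√(n−3) = 1/√125 = 0.089443
95% ⇒ z* = 1.960; margin = 1.960·0.089443 = 0.175308
CI on z-scale: (0.711876, 1.062492)
Back-transform: tanh(0.711876) = 0.611852, tanh(1.062492) = 0.786616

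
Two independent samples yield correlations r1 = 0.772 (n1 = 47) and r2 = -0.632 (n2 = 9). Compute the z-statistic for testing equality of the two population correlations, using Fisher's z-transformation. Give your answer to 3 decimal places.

4.067

z1 = atanh(0.772) = 1.025259,  z2 = atanh(-0.632) = -0.744739
SE = √(1/(n1−3) + 1/(n2−3)) = √(1/44 + 1/6) = √(0.0227273 + 0.1666667) = √0.1893940 = 0.435194
z = (z1 − z2)/SE = (1.025259 − (-0.744739)) / 0.435194 = 1.769998 / 0.435194 = 4.067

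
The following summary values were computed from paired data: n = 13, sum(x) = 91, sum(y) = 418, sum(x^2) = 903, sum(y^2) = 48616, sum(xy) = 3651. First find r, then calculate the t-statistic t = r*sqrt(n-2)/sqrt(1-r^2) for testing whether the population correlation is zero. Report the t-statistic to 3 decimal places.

0.809

Numerator: nΣxy − (Σx)(Σy) = 13·3651 − (91)(418) = 9425
Denominator: √[(nΣx²−(Σx)²)(nΣy²−(Σy)²)]
  nΣx²−(Σx)² = 13·903 − 8281 = 3458;  nΣy²−(Σy)² = 13·48616 − 174724 = 457284
  √(3458·457284) = √1581288072 = 39765.4130
r = 9425 / 39765.4130 = 0.2370
t = r·√(n−2)/√(1−r²) = 0.2370·√11 / √(1−0.056169) = 0.786040 / 0.971510 = 0.809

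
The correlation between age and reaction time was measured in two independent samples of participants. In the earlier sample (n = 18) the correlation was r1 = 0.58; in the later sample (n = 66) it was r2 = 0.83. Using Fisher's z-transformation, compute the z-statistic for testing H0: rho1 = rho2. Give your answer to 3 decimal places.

Fisher z-transforms: z1 = atanh(0.58) = 0.662463, z2 = atanh(0.83) = 1.188136; difference d = -0.525673
Var(d) = 1/15 + 1/63 = 0.0666667 + 0.0158730 = 0.0825397
z = d/√Var(d) = -0.525673 / √0.0825397 = -0.525673 / 0.287297 = -1.830

-1.830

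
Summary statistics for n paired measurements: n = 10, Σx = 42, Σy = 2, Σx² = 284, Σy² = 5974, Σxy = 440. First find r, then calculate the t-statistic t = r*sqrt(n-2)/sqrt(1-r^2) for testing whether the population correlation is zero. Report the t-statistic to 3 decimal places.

S_xy = nΣxy − ΣxΣy = 10·440 − 42·2 = 4400 − 84 = 4316
S_xx = nΣx² − (Σx)² = 10·284 − 42² = 2840 − 1764 = 1076
S_yy = nΣy² − (Σy)² = 10·5974 − 2² = 59740 − 4 = 59736
r = S_xy / √(S_xx·S_yy) = 4316 / √(1076·59736) = 4316 / √64275936 = 4316 / 8017.2275 = 0.5383
t = r·√(n−2)/√(1−r²) = 0.5383·√8 / √(1−0.289767) = 1.522542 / 0.842753 = 1.807

1.807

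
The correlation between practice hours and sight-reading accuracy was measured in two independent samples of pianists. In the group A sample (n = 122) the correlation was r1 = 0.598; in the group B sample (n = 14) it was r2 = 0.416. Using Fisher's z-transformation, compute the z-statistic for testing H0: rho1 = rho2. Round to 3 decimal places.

0.784

z1 = atanh(0.598) = 0.690028,  z2 = atanh(0.416) = 0.442845
SE = √(1/(n1−3) + 1/(n2−3)) = √(1/119 + 1/11) = √(0.0084034 + 0.0909091) = √0.0993125 = 0.315139
z = (z1 − z2)/SE = (0.690028 − 0.442845) / 0.315139 = 0.247183 / 0.315139 = 0.784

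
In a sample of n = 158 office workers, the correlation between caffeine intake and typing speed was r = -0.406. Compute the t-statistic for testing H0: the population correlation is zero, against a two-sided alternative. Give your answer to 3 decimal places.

t = r·√(n−2) / √(1−r²) with r = -0.406, n = 158
  = -0.406·√156 / √(1 − 0.164836)
  = -0.406·12.489996 / 0.913873
  = -5.070938 / 0.913873 = -5.549

-5.549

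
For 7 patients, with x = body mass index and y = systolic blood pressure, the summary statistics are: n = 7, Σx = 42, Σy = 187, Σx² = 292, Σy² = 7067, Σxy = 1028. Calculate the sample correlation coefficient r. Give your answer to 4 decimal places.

-0.3266

Numerator: nΣxy − (Σx)(Σy) = 7·1028 − (42)(187) = -658
Denominator: √[(nΣx²−(Σx)²)(nΣy²−(Σy)²)]
  nΣx²−(Σx)² = 7·292 − 1764 = 280;  nΣy²−(Σy)² = 7·7067 − 34969 = 14500
  √(280·14500) = √4060000 = 2014.9442
r = -658 / 2014.9442 = -0.3266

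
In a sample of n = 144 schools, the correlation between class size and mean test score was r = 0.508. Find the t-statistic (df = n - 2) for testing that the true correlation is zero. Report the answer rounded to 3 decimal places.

t = r·√(n−2) / √(1−r²) with r = 0.508, n = 144
  = 0.508·√142 / √(1 − 0.258064)
  = 0.508·11.916375 / 0.861357
  = 6.053519 / 0.861357 = 7.028

7.028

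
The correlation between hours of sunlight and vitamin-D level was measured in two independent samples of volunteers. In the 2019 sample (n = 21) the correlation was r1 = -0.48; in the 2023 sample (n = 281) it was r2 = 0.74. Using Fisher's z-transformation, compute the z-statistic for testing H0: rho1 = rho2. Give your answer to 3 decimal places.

Fisher z-transforms: z1 = atanh(-0.48) = -0.522984, z2 = atanh(0.74) = 0.950479; difference d = -1.473463
Var(d) = 1/18 + 1/278 = 0.0555556 + 0.0035971 = 0.0591527
z = d/√Var(d) = -1.473463 / √0.0591527 = -1.473463 / 0.243213 = -6.058

-6.058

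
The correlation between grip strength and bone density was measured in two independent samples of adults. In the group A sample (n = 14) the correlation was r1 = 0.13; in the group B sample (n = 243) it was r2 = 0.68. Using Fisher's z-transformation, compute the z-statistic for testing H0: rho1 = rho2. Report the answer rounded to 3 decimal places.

-2.265

Fisher z-transforms: z1 = atanh(0.13) = 0.130740, z2 = atanh(0.68) = 0.829114; difference d = -0.698374
Var(d) = 1/11 + 1/240 = 0.0909091 + 0.0041667 = 0.0950758
z = d/√Var(d) = -0.698374 / √0.0950758 = -0.698374 / 0.308344 = -2.265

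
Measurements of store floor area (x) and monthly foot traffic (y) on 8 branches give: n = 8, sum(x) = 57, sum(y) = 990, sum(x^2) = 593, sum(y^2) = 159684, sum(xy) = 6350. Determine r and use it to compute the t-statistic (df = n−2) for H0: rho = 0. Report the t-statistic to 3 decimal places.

S_xy = nΣxy − ΣxΣy = 8·6350 − 57·990 = 50800 − 56430 = -5630
S_xx = nΣx² − (Σx)² = 8·593 − 57² = 4744 − 3249 = 1495
S_yy = nΣy² − (Σy)² = 8·159684 − 990² = 1277472 − 980100 = 297372
r = S_xy / √(S_xx·S_yy) = -5630 / √(1495·297372) = -5630 / √444571140 = -5630 / 21084.8557 = -0.2670
t = r·√(n−2)/√(1−r²) = -0.2670·√6 / √(1−0.071289) = -0.654014 / 0.963697 = -0.679

-0.679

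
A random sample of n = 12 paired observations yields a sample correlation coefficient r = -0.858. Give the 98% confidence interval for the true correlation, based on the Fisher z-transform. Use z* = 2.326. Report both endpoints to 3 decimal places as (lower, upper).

(-0.968, -0.470)

Fisher z: z_r = atanh(r) = ½·ln((1+(-0.858))/(1−(-0.858))) = -1.285714
SE(z) = 1/√(n−3) = 1/√9 = 0.333333
98% ⇒ z* = 2.326; margin = 2.326·0.333333 = 0.775333
CI on z-scale: (-2.061047, -0.510381)
Back-transform: tanh(-2.061047) = -0.968096, tanh(-0.510381) = -0.470242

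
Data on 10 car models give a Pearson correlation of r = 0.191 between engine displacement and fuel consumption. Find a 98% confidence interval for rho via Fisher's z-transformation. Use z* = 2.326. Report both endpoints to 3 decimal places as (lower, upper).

(-0.595, 0.790)

z_r = atanh(0.191) = 0.193375;  SE = 1/√(n−3) = 1/√7 = 0.377964
z-limits: 0.193375 ± 2.326·0.377964 = 0.193375 ± 0.879144 = [-0.685769, 1.072519]
ρ-limits: (tanh -0.685769, tanh 1.072519) = (-0.595, 0.790)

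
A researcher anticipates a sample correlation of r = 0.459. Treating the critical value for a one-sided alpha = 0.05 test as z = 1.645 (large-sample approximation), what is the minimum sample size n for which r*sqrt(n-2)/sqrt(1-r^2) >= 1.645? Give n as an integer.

13

r√(n−2)/√(1−r²) ≥ 1.645  ⇔  n−2 ≥ (1.645)²·(1−r²)/r²
(1−r²)/r² = (1−0.210681)/0.210681 = 3.7465
n ≥ 2 + 2.706025·3.7465 = 2 + 10.1381 = 12.1381
⌈12.1381⌉ = 13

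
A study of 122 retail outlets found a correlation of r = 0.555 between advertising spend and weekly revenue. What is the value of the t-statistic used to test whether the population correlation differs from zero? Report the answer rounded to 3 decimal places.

7.309

t = r·√(n−2) / √(1−r²) with r = 0.555, n = 122
  = 0.555·√120 / √(1 − 0.308025)
  = 0.555·10.954451 / 0.831850
  = 6.079720 / 0.831850 = 7.309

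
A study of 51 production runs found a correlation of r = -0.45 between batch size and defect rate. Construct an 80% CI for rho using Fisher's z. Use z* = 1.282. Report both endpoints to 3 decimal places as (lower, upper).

Fisher z: z_r = atanh(r) = ½·ln((1+(-0.45))/(1−(-0.45))) = -0.484700
SE(z) = 1/√(n−3) = 1/√48 = 0.144338
80% ⇒ z* = 1.282; margin = 1.282·0.144338 = 0.185041
CI on z-scale: (-0.669741, -0.299659)
Back-transform: tanh(-0.669741) = -0.584809, tanh(-0.299659) = -0.291001

(-0.585, -0.291)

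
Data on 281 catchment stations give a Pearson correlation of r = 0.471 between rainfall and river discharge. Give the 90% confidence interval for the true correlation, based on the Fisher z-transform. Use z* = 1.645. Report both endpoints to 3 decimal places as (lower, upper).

(0.391, 0.544)

Fisher z: z_r = atanh(r) = ½·ln((1+0.471)/(1−0.471)) = 0.511355
SE(z) = 1/√(n−3) = 1/√278 = 0.059976
90% ⇒ z* = 1.645; margin = 1.645·0.059976 = 0.098661
CI on z-scale: (0.412694, 0.610016)
Back-transform: tanh(0.412694) = 0.390758, tanh(0.610016) = 0.544138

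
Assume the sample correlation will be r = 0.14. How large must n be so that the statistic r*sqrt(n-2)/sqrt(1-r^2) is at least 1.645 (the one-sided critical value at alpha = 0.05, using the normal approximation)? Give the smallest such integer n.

r√(n−2)/√(1−r²) ≥ 1.645  ⇔  n−2 ≥ (1.645)²·(1−r²)/r²
(1−r²)/r² = (1−0.0196)/0.0196 = 50.0204
n ≥ 2 + 2.706025·50.0204 = 2 + 135.3565 = 137.3565
⌈137.3565⌉ = 138

138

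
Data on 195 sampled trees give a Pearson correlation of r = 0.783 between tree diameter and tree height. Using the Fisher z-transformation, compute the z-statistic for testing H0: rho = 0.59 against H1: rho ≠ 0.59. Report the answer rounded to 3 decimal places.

z_r = atanh(0.783) = 1.053078,  z_0 = atanh(0.59) = 0.677666
SE = 1/√(n−3) = 1/√192 = 0.072169
z = (z_r − z_0)/SE = (1.053078 − 0.677666) / 0.072169 = 0.375412 / 0.072169 = 5.202

5.202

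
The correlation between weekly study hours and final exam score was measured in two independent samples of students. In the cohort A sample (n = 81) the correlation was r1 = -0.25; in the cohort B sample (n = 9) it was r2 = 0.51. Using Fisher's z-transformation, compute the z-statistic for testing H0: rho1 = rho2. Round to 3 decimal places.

-1.931

Fisher z-transforms: z1 = atanh(-0.25) = -0.255413, z2 = atanh(0.51) = 0.562730; difference d = -0.818143
Var(d) = 1/78 + 1/6 = 0.0128205 + 0.1666667 = 0.1794872
z = d/√Var(d) = -0.818143 / √0.1794872 = -0.818143 / 0.423659 = -1.931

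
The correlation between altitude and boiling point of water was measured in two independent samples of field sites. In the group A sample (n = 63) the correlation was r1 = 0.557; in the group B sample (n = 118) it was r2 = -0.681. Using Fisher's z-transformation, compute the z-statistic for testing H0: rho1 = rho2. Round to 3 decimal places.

Fisher z-transforms: z1 = atanh(0.557) = 0.628473, z2 = atanh(-0.681) = -0.830977; difference d = 1.459450
Var(d) = 1/60 + 1/115 = 0.0166667 + 0.0086957 = 0.0253624
z = d/√Var(d) = 1.459450 / √0.0253624 = 1.459450 / 0.159256 = 9.164

9.164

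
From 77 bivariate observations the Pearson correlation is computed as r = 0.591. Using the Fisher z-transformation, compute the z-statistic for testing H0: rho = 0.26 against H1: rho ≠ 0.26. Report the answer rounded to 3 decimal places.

3.554

z_r = atanh(0.591) = 0.679201,  z_0 = atanh(0.26) = 0.266108
SE = 1/√(n−3) = 1/√74 = 0.116248
z = (z_r − z_0)/SE = (0.679201 − 0.266108) / 0.116248 = 0.413093 / 0.116248 = 3.554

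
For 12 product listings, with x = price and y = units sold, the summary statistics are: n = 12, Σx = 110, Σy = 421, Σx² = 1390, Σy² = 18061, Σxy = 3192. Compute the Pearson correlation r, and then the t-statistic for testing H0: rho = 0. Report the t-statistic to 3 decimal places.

-2.343

Numerator: nΣxy − (Σx)(Σy) = 12·3192 − (110)(421) = -8006
Denominator: √[(nΣx²−(Σx)²)(nΣy²−(Σy)²)]
  nΣx²−(Σx)² = 12·1390 − 12100 = 4580;  nΣy²−(Σy)² = 12·18061 − 177241 = 39491
  √(4580·39491) = √180868780 = 13448.7464
r = -8006 / 13448.7464 = -0.5953
t = r·√(n−2)/√(1−r²) = -0.5953·√10 / √(1−0.354382) = -1.882504 / 0.803504 = -2.343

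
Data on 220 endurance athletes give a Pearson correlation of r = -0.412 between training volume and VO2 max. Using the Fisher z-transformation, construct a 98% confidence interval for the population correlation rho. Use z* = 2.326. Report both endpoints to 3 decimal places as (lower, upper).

Fisher z: z_r = atanh(r) = ½·ln((1+(-0.412))/(1−(-0.412))) = -0.438018
SE(z) = 1/√(n−3) = 1/√217 = 0.067884
98% ⇒ z* = 2.326; margin = 2.326·0.067884 = 0.157898
CI on z-scale: (-0.595916, -0.280120)
Back-transform: tanh(-0.595916) = -0.534137, tanh(-0.280120) = -0.273016

(-0.534, -0.273)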